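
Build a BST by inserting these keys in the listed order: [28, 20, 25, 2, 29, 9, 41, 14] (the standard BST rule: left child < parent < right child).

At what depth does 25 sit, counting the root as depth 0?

28: root
20: left child of 28 (depth 1)
25: right child of 20 (depth 2)
2: left child of 20 (depth 2)
29: right child of 28 (depth 1)
9: right child of 2 (depth 3)
41: right child of 29 (depth 2)
14: right child of 9 (depth 4)

Path to 25: 28 → 20 → 25, which is 2 edges.

2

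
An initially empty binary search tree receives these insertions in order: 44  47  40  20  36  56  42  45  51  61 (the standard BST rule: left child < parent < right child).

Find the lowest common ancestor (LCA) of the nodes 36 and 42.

Insert 44: tree is empty, so 44 becomes the root.
Insert 47: 47 > 44 → go right. Place as right child of 44.
Insert 40: 40 < 44 → go left. Place as left child of 44.
Insert 20: 20 < 44 → go left; 20 < 40 → go left. Place as left child of 40.
Insert 36: 36 < 44 → go left; 36 < 40 → go left; 36 > 20 → go right. Place as right child of 20.
Insert 56: 56 > 44 → go right; 56 > 47 → go right. Place as right child of 47.
Insert 42: 42 < 44 → go left; 42 > 40 → go right. Place as right child of 40.
Insert 45: 45 > 44 → go right; 45 < 47 → go left. Place as left child of 47.
Insert 51: 51 > 44 → go right; 51 > 47 → go right; 51 < 56 → go left. Place as left child of 56.
Insert 61: 61 > 44 → go right; 61 > 47 → go right; 61 > 56 → go right. Place as right child of 56.

Path to 36: 44 → 40 → 20 → 36
Path to 42: 44 → 40 → 42
The paths share a prefix ending at 40, then split left and right.

40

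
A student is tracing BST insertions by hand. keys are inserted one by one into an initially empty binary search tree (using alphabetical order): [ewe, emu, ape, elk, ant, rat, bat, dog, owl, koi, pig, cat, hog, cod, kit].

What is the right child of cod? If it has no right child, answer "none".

Insert ewe: tree is empty, so ewe becomes the root.
Insert emu: emu < ewe → go left. Place as left child of ewe.
Insert ape: ape < ewe → go left; ape < emu → go left. Place as left child of emu.
Insert elk: elk < ewe → go left; elk < emu → go left; elk > ape → go right. Place as right child of ape.
Insert ant: ant < ewe → go left; ant < emu → go left; ant < ape → go left. Place as left child of ape.
Insert rat: rat > ewe → go right. Place as right child of ewe.
Insert bat: bat < ewe → go left; bat < emu → go left; bat > ape → go right; bat < elk → go left. Place as left child of elk.
Insert dog: dog < ewe → go left; dog < emu → go left; dog > ape → go right; dog < elk → go left; dog > bat → go right. Place as right child of bat.
Insert owl: owl > ewe → go right; owl < rat → go left. Place as left child of rat.
Insert koi: koi > ewe → go right; koi < rat → go left; koi < owl → go left. Place as left child of owl.
Insert pig: pig > ewe → go right; pig < rat → go left; pig > owl → go right. Place as right child of owl.
Insert cat: cat < ewe → go left; cat < emu → go left; cat > ape → go right; cat < elk → go left; cat > bat → go right; cat < dog → go left. Place as left child of dog.
Insert hog: hog > ewe → go right; hog < rat → go left; hog < owl → go left; hog < koi → go left. Place as left child of koi.
Insert cod: cod < ewe → go left; cod < emu → go left; cod > ape → go right; cod < elk → go left; cod > bat → go right; cod < dog → go left; cod > cat → go right. Place as right child of cat.
Insert kit: kit > ewe → go right; kit < rat → go left; kit < owl → go left; kit < koi → go left; kit > hog → go right. Place as right child of hog.

none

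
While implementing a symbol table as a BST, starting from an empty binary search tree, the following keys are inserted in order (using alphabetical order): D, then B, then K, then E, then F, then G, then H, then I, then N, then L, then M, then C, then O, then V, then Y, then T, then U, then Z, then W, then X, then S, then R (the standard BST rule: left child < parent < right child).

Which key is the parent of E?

K

Insert D: tree is empty, so D becomes the root.
Insert B: B < D → go left. Place as left child of D.
Insert K: K > D → go right. Place as right child of D.
Insert E: E > D → go right; E < K → go left. Place as left child of K.
Insert F: F > D → go right; F < K → go left; F > E → go right. Place as right child of E.
Insert G: G > D → go right; G < K → go left; G > E → go right; G > F → go right. Place as right child of F.
Insert H: H > D → go right; H < K → go left; H > E → go right; H > F → go right; H > G → go right. Place as right child of G.
Insert I: I > D → go right; I < K → go left; I > E → go right; I > F → go right; I > G → go right; I > H → go right. Place as right child of H.
Insert N: N > D → go right; N > K → go right. Place as right child of K.
Insert L: L > D → go right; L > K → go right; L < N → go left. Place as left child of N.
Insert M: M > D → go right; M > K → go right; M < N → go left; M > L → go right. Place as right child of L.
Insert C: C < D → go left; C > B → go right. Place as right child of B.
Insert O: O > D → go right; O > K → go right; O > N → go right. Place as right child of N.
Insert V: V > D → go right; V > K → go right; V > N → go right; V > O → go right. Place as right child of O.
Insert Y: Y > D → go right; Y > K → go right; Y > N → go right; Y > O → go right; Y > V → go right. Place as right child of V.
Insert T: T > D → go right; T > K → go right; T > N → go right; T > O → go right; T < V → go left. Place as left child of V.
Insert U: U > D → go right; U > K → go right; U > N → go right; U > O → go right; U < V → go left; U > T → go right. Place as right child of T.
Insert Z: Z > D → go right; Z > K → go right; Z > N → go right; Z > O → go right; Z > V → go right; Z > Y → go right. Place as right child of Y.
Insert W: W > D → go right; W > K → go right; W > N → go right; W > O → go right; W > V → go right; W < Y → go left. Place as left child of Y.
Insert X: X > D → go right; X > K → go right; X > N → go right; X > O → go right; X > V → go right; X < Y → go left; X > W → go right. Place as right child of W.
Insert S: S > D → go right; S > K → go right; S > N → go right; S > O → go right; S < V → go left; S < T → go left. Place as left child of T.
Insert R: R > D → go right; R > K → go right; R > N → go right; R > O → go right; R < V → go left; R < T → go left; R < S → go left. Place as left child of S.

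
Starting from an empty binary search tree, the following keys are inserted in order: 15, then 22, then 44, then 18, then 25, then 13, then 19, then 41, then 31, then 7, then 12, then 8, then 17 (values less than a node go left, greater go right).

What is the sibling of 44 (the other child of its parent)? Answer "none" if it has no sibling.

18

15: root
22: right child of 15 (depth 1)
44: right child of 22 (depth 2)
18: left child of 22 (depth 2)
25: left child of 44 (depth 3)
13: left child of 15 (depth 1)
19: right child of 18 (depth 3)
41: right child of 25 (depth 4)
31: left child of 41 (depth 5)
7: left child of 13 (depth 2)
12: right child of 7 (depth 3)
8: left child of 12 (depth 4)
17: left child of 18 (depth 3)

44's parent is 22; the other child of 22 is 18.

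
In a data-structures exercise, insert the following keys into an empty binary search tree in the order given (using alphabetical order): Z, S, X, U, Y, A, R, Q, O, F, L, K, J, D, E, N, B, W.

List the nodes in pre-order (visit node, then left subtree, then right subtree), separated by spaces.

Z: root
S: left child of Z (depth 1)
X: right child of S (depth 2)
U: left child of X (depth 3)
Y: right child of X (depth 3)
A: left child of S (depth 2)
R: right child of A (depth 3)
Q: left child of R (depth 4)
O: left child of Q (depth 5)
F: left child of O (depth 6)
L: right child of F (depth 7)
K: left child of L (depth 8)
J: left child of K (depth 9)
D: left child of F (depth 7)
E: right child of D (depth 8)
N: right child of L (depth 8)
B: left child of D (depth 8)
W: right child of U (depth 4)

Z S A R Q O F D B E L K J N X U W Y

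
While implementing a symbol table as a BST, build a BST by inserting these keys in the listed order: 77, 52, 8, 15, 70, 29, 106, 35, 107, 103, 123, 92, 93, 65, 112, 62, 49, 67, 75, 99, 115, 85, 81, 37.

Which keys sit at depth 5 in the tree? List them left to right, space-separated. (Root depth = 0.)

Insert 77: tree is empty, so 77 becomes the root.
Insert 52: 52 < 77 → go left. Place as left child of 77.
Insert 8: 8 < 77 → go left; 8 < 52 → go left. Place as left child of 52.
Insert 15: 15 < 77 → go left; 15 < 52 → go left; 15 > 8 → go right. Place as right child of 8.
Insert 70: 70 < 77 → go left; 70 > 52 → go right. Place as right child of 52.
Insert 29: 29 < 77 → go left; 29 < 52 → go left; 29 > 8 → go right; 29 > 15 → go right. Place as right child of 15.
Insert 106: 106 > 77 → go right. Place as right child of 77.
Insert 35: 35 < 77 → go left; 35 < 52 → go left; 35 > 8 → go right; 35 > 15 → go right; 35 > 29 → go right. Place as right child of 29.
Insert 107: 107 > 77 → go right; 107 > 106 → go right. Place as right child of 106.
Insert 103: 103 > 77 → go right; 103 < 106 → go left. Place as left child of 106.
Insert 123: 123 > 77 → go right; 123 > 106 → go right; 123 > 107 → go right. Place as right child of 107.
Insert 92: 92 > 77 → go right; 92 < 106 → go left; 92 < 103 → go left. Place as left child of 103.
Insert 93: 93 > 77 → go right; 93 < 106 → go left; 93 < 103 → go left; 93 > 92 → go right. Place as right child of 92.
Insert 65: 65 < 77 → go left; 65 > 52 → go right; 65 < 70 → go left. Place as left child of 70.
Insert 112: 112 > 77 → go right; 112 > 106 → go right; 112 > 107 → go right; 112 < 123 → go left. Place as left child of 123.
Insert 62: 62 < 77 → go left; 62 > 52 → go right; 62 < 70 → go left; 62 < 65 → go left. Place as left child of 65.
Insert 49: 49 < 77 → go left; 49 < 52 → go left; 49 > 8 → go right; 49 > 15 → go right; 49 > 29 → go right; 49 > 35 → go right. Place as right child of 35.
Insert 67: 67 < 77 → go left; 67 > 52 → go right; 67 < 70 → go left; 67 > 65 → go right. Place as right child of 65.
Insert 75: 75 < 77 → go left; 75 > 52 → go right; 75 > 70 → go right. Place as right child of 70.
Insert 99: 99 > 77 → go right; 99 < 106 → go left; 99 < 103 → go left; 99 > 92 → go right; 99 > 93 → go right. Place as right child of 93.
Insert 115: 115 > 77 → go right; 115 > 106 → go right; 115 > 107 → go right; 115 < 123 → go left; 115 > 112 → go right. Place as right child of 112.
Insert 85: 85 > 77 → go right; 85 < 106 → go left; 85 < 103 → go left; 85 < 92 → go left. Place as left child of 92.
Insert 81: 81 > 77 → go right; 81 < 106 → go left; 81 < 103 → go left; 81 < 92 → go left; 81 < 85 → go left. Place as left child of 85.
Insert 37: 37 < 77 → go left; 37 < 52 → go left; 37 > 8 → go right; 37 > 15 → go right; 37 > 29 → go right; 37 > 35 → go right; 37 < 49 → go left. Place as left child of 49.

35 81 99 115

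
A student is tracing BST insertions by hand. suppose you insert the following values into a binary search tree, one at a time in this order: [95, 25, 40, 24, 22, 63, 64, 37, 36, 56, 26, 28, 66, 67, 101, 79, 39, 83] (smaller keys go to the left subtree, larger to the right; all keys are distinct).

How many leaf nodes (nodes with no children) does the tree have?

6

95: root
25: left child of 95 (depth 1)
40: right child of 25 (depth 2)
24: left child of 25 (depth 2)
22: left child of 24 (depth 3)
63: right child of 40 (depth 3)
64: right child of 63 (depth 4)
37: left child of 40 (depth 3)
36: left child of 37 (depth 4)
56: left child of 63 (depth 4)
26: left child of 36 (depth 5)
28: right child of 26 (depth 6)
66: right child of 64 (depth 5)
67: right child of 66 (depth 6)
101: right child of 95 (depth 1)
79: right child of 67 (depth 7)
39: right child of 37 (depth 4)
83: right child of 79 (depth 8)

Leaves: 22, 28, 39, 56, 83, 101 — 6 in total.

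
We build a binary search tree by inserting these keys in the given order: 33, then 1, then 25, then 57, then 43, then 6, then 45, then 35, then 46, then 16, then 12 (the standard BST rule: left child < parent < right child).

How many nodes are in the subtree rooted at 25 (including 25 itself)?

33: root
1: left child of 33 (depth 1)
25: right child of 1 (depth 2)
57: right child of 33 (depth 1)
43: left child of 57 (depth 2)
6: left child of 25 (depth 3)
45: right child of 43 (depth 3)
35: left child of 43 (depth 3)
46: right child of 45 (depth 4)
16: right child of 6 (depth 4)
12: left child of 16 (depth 5)

Subtree rooted at 25 contains: 25, 6, 16, 12 — 4 nodes.

4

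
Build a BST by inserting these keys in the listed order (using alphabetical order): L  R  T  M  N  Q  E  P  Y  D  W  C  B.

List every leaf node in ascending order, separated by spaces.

B P W

Resulting structure (node: left, right):
  L: L=E, R=R
  R: L=M, R=T
  T: L=–, R=Y
  M: L=–, R=N
  N: L=–, R=Q
  Q: L=P, R=–
  E: L=D, R=–
  P: L=–, R=–
  Y: L=W, R=–
  D: L=C, R=–
  W: L=–, R=–
  C: L=B, R=–
  B: L=–, R=–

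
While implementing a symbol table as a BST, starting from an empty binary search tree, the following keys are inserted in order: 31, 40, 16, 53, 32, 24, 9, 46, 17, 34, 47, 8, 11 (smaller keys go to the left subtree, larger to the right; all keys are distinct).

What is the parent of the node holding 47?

46

Insert 31: tree is empty, so 31 becomes the root.
Insert 40: 40 > 31 → go right. Place as right child of 31.
Insert 16: 16 < 31 → go left. Place as left child of 31.
Insert 53: 53 > 31 → go right; 53 > 40 → go right. Place as right child of 40.
Insert 32: 32 > 31 → go right; 32 < 40 → go left. Place as left child of 40.
Insert 24: 24 < 31 → go left; 24 > 16 → go right. Place as right child of 16.
Insert 9: 9 < 31 → go left; 9 < 16 → go left. Place as left child of 16.
Insert 46: 46 > 31 → go right; 46 > 40 → go right; 46 < 53 → go left. Place as left child of 53.
Insert 17: 17 < 31 → go left; 17 > 16 → go right; 17 < 24 → go left. Place as left child of 24.
Insert 34: 34 > 31 → go right; 34 < 40 → go left; 34 > 32 → go right. Place as right child of 32.
Insert 47: 47 > 31 → go right; 47 > 40 → go right; 47 < 53 → go left; 47 > 46 → go right. Place as right child of 46.
Insert 8: 8 < 31 → go left; 8 < 16 → go left; 8 < 9 → go left. Place as left child of 9.
Insert 11: 11 < 31 → go left; 11 < 16 → go left; 11 > 9 → go right. Place as right child of 9.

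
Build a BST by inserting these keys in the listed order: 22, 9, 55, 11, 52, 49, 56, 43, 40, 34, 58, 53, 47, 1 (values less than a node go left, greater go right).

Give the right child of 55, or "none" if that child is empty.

56

Insert 22: tree is empty, so 22 becomes the root.
Insert 9: 9 < 22 → go left. Place as left child of 22.
Insert 55: 55 > 22 → go right. Place as right child of 22.
Insert 11: 11 < 22 → go left; 11 > 9 → go right. Place as right child of 9.
Insert 52: 52 > 22 → go right; 52 < 55 → go left. Place as left child of 55.
Insert 49: 49 > 22 → go right; 49 < 55 → go left; 49 < 52 → go left. Place as left child of 52.
Insert 56: 56 > 22 → go right; 56 > 55 → go right. Place as right child of 55.
Insert 43: 43 > 22 → go right; 43 < 55 → go left; 43 < 52 → go left; 43 < 49 → go left. Place as left child of 49.
Insert 40: 40 > 22 → go right; 40 < 55 → go left; 40 < 52 → go left; 40 < 49 → go left; 40 < 43 → go left. Place as left child of 43.
Insert 34: 34 > 22 → go right; 34 < 55 → go left; 34 < 52 → go left; 34 < 49 → go left; 34 < 43 → go left; 34 < 40 → go left. Place as left child of 40.
Insert 58: 58 > 22 → go right; 58 > 55 → go right; 58 > 56 → go right. Place as right child of 56.
Insert 53: 53 > 22 → go right; 53 < 55 → go left; 53 > 52 → go right. Place as right child of 52.
Insert 47: 47 > 22 → go right; 47 < 55 → go left; 47 < 52 → go left; 47 < 49 → go left; 47 > 43 → go right. Place as right child of 43.
Insert 1: 1 < 22 → go left; 1 < 9 → go left. Place as left child of 9.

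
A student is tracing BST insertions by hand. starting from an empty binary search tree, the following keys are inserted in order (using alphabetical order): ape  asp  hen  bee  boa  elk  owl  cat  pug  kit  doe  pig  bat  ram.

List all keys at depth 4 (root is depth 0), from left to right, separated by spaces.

ape: root
asp: right child of ape (depth 1)
hen: right child of asp (depth 2)
bee: left child of hen (depth 3)
boa: right child of bee (depth 4)
elk: right child of boa (depth 5)
owl: right child of hen (depth 3)
cat: left child of elk (depth 6)
pug: right child of owl (depth 4)
kit: left child of owl (depth 4)
doe: right child of cat (depth 7)
pig: left child of pug (depth 5)
bat: left child of bee (depth 4)
ram: right child of pug (depth 5)

bat boa kit pug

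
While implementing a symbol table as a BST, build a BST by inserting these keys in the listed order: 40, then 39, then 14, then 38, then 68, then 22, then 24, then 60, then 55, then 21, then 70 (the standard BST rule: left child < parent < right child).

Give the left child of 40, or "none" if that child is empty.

39

40: root
39: left child of 40 (depth 1)
14: left child of 39 (depth 2)
38: right child of 14 (depth 3)
68: right child of 40 (depth 1)
22: left child of 38 (depth 4)
24: right child of 22 (depth 5)
60: left child of 68 (depth 2)
55: left child of 60 (depth 3)
21: left child of 22 (depth 5)
70: right child of 68 (depth 2)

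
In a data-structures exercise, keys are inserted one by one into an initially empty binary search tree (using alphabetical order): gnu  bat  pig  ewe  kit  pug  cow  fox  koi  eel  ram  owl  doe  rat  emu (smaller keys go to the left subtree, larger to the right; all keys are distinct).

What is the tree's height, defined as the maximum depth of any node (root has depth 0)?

Insert gnu: tree is empty, so gnu becomes the root.
Insert bat: bat < gnu → go left. Place as left child of gnu.
Insert pig: pig > gnu → go right. Place as right child of gnu.
Insert ewe: ewe < gnu → go left; ewe > bat → go right. Place as right child of bat.
Insert kit: kit > gnu → go right; kit < pig → go left. Place as left child of pig.
Insert pug: pug > gnu → go right; pug > pig → go right. Place as right child of pig.
Insert cow: cow < gnu → go left; cow > bat → go right; cow < ewe → go left. Place as left child of ewe.
Insert fox: fox < gnu → go left; fox > bat → go right; fox > ewe → go right. Place as right child of ewe.
Insert koi: koi > gnu → go right; koi < pig → go left; koi > kit → go right. Place as right child of kit.
Insert eel: eel < gnu → go left; eel > bat → go right; eel < ewe → go left; eel > cow → go right. Place as right child of cow.
Insert ram: ram > gnu → go right; ram > pig → go right; ram > pug → go right. Place as right child of pug.
Insert owl: owl > gnu → go right; owl < pig → go left; owl > kit → go right; owl > koi → go right. Place as right child of koi.
Insert doe: doe < gnu → go left; doe > bat → go right; doe < ewe → go left; doe > cow → go right; doe < eel → go left. Place as left child of eel.
Insert rat: rat > gnu → go right; rat > pig → go right; rat > pug → go right; rat > ram → go right. Place as right child of ram.
Insert emu: emu < gnu → go left; emu > bat → go right; emu < ewe → go left; emu > cow → go right; emu > eel → go right. Place as right child of eel.

The deepest node is doe at depth 5.

5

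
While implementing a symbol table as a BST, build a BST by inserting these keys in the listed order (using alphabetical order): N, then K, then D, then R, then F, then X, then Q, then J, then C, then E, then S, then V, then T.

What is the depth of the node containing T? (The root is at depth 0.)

5

Insert N: tree is empty, so N becomes the root.
Insert K: K < N → go left. Place as left child of N.
Insert D: D < N → go left; D < K → go left. Place as left child of K.
Insert R: R > N → go right. Place as right child of N.
Insert F: F < N → go left; F < K → go left; F > D → go right. Place as right child of D.
Insert X: X > N → go right; X > R → go right. Place as right child of R.
Insert Q: Q > N → go right; Q < R → go left. Place as left child of R.
Insert J: J < N → go left; J < K → go left; J > D → go right; J > F → go right. Place as right child of F.
Insert C: C < N → go left; C < K → go left; C < D → go left. Place as left child of D.
Insert E: E < N → go left; E < K → go left; E > D → go right; E < F → go left. Place as left child of F.
Insert S: S > N → go right; S > R → go right; S < X → go left. Place as left child of X.
Insert V: V > N → go right; V > R → go right; V < X → go left; V > S → go right. Place as right child of S.
Insert T: T > N → go right; T > R → go right; T < X → go left; T > S → go right; T < V → go left. Place as left child of V.

Path to T: N → R → X → S → V → T, which is 5 edges.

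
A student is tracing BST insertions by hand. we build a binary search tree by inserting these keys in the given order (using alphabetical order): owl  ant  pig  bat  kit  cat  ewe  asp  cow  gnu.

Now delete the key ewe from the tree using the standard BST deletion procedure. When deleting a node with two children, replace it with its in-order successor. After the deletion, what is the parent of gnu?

cat

owl: root
ant: left child of owl (depth 1)
pig: right child of owl (depth 1)
bat: right child of ant (depth 2)
kit: right child of bat (depth 3)
cat: left child of kit (depth 4)
ewe: right child of cat (depth 5)
asp: left child of bat (depth 3)
cow: left child of ewe (depth 6)
gnu: right child of ewe (depth 6)

Delete ewe (two children — replace with in-order successor).
After deletion, gnu's parent is cat.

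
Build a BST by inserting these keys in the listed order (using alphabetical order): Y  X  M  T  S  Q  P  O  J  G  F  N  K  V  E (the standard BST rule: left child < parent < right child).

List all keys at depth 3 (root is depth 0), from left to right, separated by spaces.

Insert Y: tree is empty, so Y becomes the root.
Insert X: X < Y → go left. Place as left child of Y.
Insert M: M < Y → go left; M < X → go left. Place as left child of X.
Insert T: T < Y → go left; T < X → go left; T > M → go right. Place as right child of M.
Insert S: S < Y → go left; S < X → go left; S > M → go right; S < T → go left. Place as left child of T.
Insert Q: Q < Y → go left; Q < X → go left; Q > M → go right; Q < T → go left; Q < S → go left. Place as left child of S.
Insert P: P < Y → go left; P < X → go left; P > M → go right; P < T → go left; P < S → go left; P < Q → go left. Place as left child of Q.
Insert O: O < Y → go left; O < X → go left; O > M → go right; O < T → go left; O < S → go left; O < Q → go left; O < P → go left. Place as left child of P.
Insert J: J < Y → go left; J < X → go left; J < M → go left. Place as left child of M.
Insert G: G < Y → go left; G < X → go left; G < M → go left; G < J → go left. Place as left child of J.
Insert F: F < Y → go left; F < X → go left; F < M → go left; F < J → go left; F < G → go left. Place as left child of G.
Insert N: N < Y → go left; N < X → go left; N > M → go right; N < T → go left; N < S → go left; N < Q → go left; N < P → go left; N < O → go left. Place as left child of O.
Insert K: K < Y → go left; K < X → go left; K < M → go left; K > J → go right. Place as right child of J.
Insert V: V < Y → go left; V < X → go left; V > M → go right; V > T → go right. Place as right child of T.
Insert E: E < Y → go left; E < X → go left; E < M → go left; E < J → go left; E < G → go left; E < F → go left. Place as left child of F.

J T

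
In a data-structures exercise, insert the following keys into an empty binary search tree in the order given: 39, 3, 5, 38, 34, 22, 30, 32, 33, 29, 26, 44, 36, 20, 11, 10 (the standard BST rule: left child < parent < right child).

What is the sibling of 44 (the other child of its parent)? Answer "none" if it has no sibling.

39: root
3: left child of 39 (depth 1)
5: right child of 3 (depth 2)
38: right child of 5 (depth 3)
34: left child of 38 (depth 4)
22: left child of 34 (depth 5)
30: right child of 22 (depth 6)
32: right child of 30 (depth 7)
33: right child of 32 (depth 8)
29: left child of 30 (depth 7)
26: left child of 29 (depth 8)
44: right child of 39 (depth 1)
36: right child of 34 (depth 5)
20: left child of 22 (depth 6)
11: left child of 20 (depth 7)
10: left child of 11 (depth 8)

44's parent is 39; the other child of 39 is 3.

3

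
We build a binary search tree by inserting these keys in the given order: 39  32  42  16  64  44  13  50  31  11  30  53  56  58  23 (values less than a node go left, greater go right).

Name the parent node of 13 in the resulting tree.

16

39: root
32: left child of 39 (depth 1)
42: right child of 39 (depth 1)
16: left child of 32 (depth 2)
64: right child of 42 (depth 2)
44: left child of 64 (depth 3)
13: left child of 16 (depth 3)
50: right child of 44 (depth 4)
31: right child of 16 (depth 3)
11: left child of 13 (depth 4)
30: left child of 31 (depth 4)
53: right child of 50 (depth 5)
56: right child of 53 (depth 6)
58: right child of 56 (depth 7)
23: left child of 30 (depth 5)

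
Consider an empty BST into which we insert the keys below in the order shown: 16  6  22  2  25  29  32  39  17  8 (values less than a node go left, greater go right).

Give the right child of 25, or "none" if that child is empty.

Resulting structure (node: left, right):
  16: L=6, R=22
  6: L=2, R=8
  22: L=17, R=25
  2: L=–, R=–
  25: L=–, R=29
  29: L=–, R=32
  32: L=–, R=39
  39: L=–, R=–
  17: L=–, R=–
  8: L=–, R=–

29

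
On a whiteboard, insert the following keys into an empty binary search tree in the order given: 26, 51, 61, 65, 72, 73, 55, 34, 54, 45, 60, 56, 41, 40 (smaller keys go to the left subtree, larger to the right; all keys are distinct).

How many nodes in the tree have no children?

26: root
51: right child of 26 (depth 1)
61: right child of 51 (depth 2)
65: right child of 61 (depth 3)
72: right child of 65 (depth 4)
73: right child of 72 (depth 5)
55: left child of 61 (depth 3)
34: left child of 51 (depth 2)
54: left child of 55 (depth 4)
45: right child of 34 (depth 3)
60: right child of 55 (depth 4)
56: left child of 60 (depth 5)
41: left child of 45 (depth 4)
40: left child of 41 (depth 5)

Leaves: 40, 54, 56, 73 — 4 in total.

4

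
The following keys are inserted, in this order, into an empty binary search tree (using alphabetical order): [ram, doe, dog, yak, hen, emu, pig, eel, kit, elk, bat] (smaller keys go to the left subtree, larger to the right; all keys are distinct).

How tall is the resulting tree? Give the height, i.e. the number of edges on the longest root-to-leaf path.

6

Insert ram: tree is empty, so ram becomes the root.
Insert doe: doe < ram → go left. Place as left child of ram.
Insert dog: dog < ram → go left; dog > doe → go right. Place as right child of doe.
Insert yak: yak > ram → go right. Place as right child of ram.
Insert hen: hen < ram → go left; hen > doe → go right; hen > dog → go right. Place as right child of dog.
Insert emu: emu < ram → go left; emu > doe → go right; emu > dog → go right; emu < hen → go left. Place as left child of hen.
Insert pig: pig < ram → go left; pig > doe → go right; pig > dog → go right; pig > hen → go right. Place as right child of hen.
Insert eel: eel < ram → go left; eel > doe → go right; eel > dog → go right; eel < hen → go left; eel < emu → go left. Place as left child of emu.
Insert kit: kit < ram → go left; kit > doe → go right; kit > dog → go right; kit > hen → go right; kit < pig → go left. Place as left child of pig.
Insert elk: elk < ram → go left; elk > doe → go right; elk > dog → go right; elk < hen → go left; elk < emu → go left; elk > eel → go right. Place as right child of eel.
Insert bat: bat < ram → go left; bat < doe → go left. Place as left child of doe.

The deepest node is elk at depth 6.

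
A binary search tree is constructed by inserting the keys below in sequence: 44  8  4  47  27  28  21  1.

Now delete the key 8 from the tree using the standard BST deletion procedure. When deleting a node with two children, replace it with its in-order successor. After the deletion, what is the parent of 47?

Insert 44: tree is empty, so 44 becomes the root.
Insert 8: 8 < 44 → go left. Place as left child of 44.
Insert 4: 4 < 44 → go left; 4 < 8 → go left. Place as left child of 8.
Insert 47: 47 > 44 → go right. Place as right child of 44.
Insert 27: 27 < 44 → go left; 27 > 8 → go right. Place as right child of 8.
Insert 28: 28 < 44 → go left; 28 > 8 → go right; 28 > 27 → go right. Place as right child of 27.
Insert 21: 21 < 44 → go left; 21 > 8 → go right; 21 < 27 → go left. Place as left child of 27.
Insert 1: 1 < 44 → go left; 1 < 8 → go left; 1 < 4 → go left. Place as left child of 4.

Delete 8 (two children — replace with in-order successor).
After deletion, 47's parent is 44.

44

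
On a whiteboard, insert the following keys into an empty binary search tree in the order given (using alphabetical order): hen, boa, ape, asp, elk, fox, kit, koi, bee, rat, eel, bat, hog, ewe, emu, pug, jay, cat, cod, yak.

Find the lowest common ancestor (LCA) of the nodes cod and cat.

cat

hen: root
boa: left child of hen (depth 1)
ape: left child of boa (depth 2)
asp: right child of ape (depth 3)
elk: right child of boa (depth 2)
fox: right child of elk (depth 3)
kit: right child of hen (depth 1)
koi: right child of kit (depth 2)
bee: right child of asp (depth 4)
rat: right child of koi (depth 3)
eel: left child of elk (depth 3)
bat: left child of bee (depth 5)
hog: left child of kit (depth 2)
ewe: left child of fox (depth 4)
emu: left child of ewe (depth 5)
pug: left child of rat (depth 4)
jay: right child of hog (depth 3)
cat: left child of eel (depth 4)
cod: right child of cat (depth 5)
yak: right child of rat (depth 4)

Path to cod: hen → boa → elk → eel → cat → cod
Path to cat: hen → boa → elk → eel → cat
cat lies on both paths and is an ancestor of the other node.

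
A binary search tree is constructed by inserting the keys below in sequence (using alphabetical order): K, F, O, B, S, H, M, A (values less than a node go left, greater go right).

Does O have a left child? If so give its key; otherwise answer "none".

Insert K: tree is empty, so K becomes the root.
Insert F: F < K → go left. Place as left child of K.
Insert O: O > K → go right. Place as right child of K.
Insert B: B < K → go left; B < F → go left. Place as left child of F.
Insert S: S > K → go right; S > O → go right. Place as right child of O.
Insert H: H < K → go left; H > F → go right. Place as right child of F.
Insert M: M > K → go right; M < O → go left. Place as left child of O.
Insert A: A < K → go left; A < F → go left; A < B → go left. Place as left child of B.

M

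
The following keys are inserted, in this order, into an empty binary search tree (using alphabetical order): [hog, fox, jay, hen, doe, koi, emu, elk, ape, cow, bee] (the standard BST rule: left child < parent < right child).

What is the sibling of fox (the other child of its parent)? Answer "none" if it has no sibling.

jay

hog: root
fox: left child of hog (depth 1)
jay: right child of hog (depth 1)
hen: right child of fox (depth 2)
doe: left child of fox (depth 2)
koi: right child of jay (depth 2)
emu: right child of doe (depth 3)
elk: left child of emu (depth 4)
ape: left child of doe (depth 3)
cow: right child of ape (depth 4)
bee: left child of cow (depth 5)

fox's parent is hog; the other child of hog is jay.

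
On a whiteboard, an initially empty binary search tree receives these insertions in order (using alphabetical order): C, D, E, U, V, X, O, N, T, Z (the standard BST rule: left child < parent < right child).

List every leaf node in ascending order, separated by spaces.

N T Z

Insert C: tree is empty, so C becomes the root.
Insert D: D > C → go right. Place as right child of C.
Insert E: E > C → go right; E > D → go right. Place as right child of D.
Insert U: U > C → go right; U > D → go right; U > E → go right. Place as right child of E.
Insert V: V > C → go right; V > D → go right; V > E → go right; V > U → go right. Place as right child of U.
Insert X: X > C → go right; X > D → go right; X > E → go right; X > U → go right; X > V → go right. Place as right child of V.
Insert O: O > C → go right; O > D → go right; O > E → go right; O < U → go left. Place as left child of U.
Insert N: N > C → go right; N > D → go right; N > E → go right; N < U → go left; N < O → go left. Place as left child of O.
Insert T: T > C → go right; T > D → go right; T > E → go right; T < U → go left; T > O → go right. Place as right child of O.
Insert Z: Z > C → go right; Z > D → go right; Z > E → go right; Z > U → go right; Z > V → go right; Z > X → go right. Place as right child of X.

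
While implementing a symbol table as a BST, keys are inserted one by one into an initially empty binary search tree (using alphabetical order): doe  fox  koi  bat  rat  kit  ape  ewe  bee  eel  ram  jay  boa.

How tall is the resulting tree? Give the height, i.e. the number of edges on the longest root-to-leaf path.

Insert doe: tree is empty, so doe becomes the root.
Insert fox: fox > doe → go right. Place as right child of doe.
Insert koi: koi > doe → go right; koi > fox → go right. Place as right child of fox.
Insert bat: bat < doe → go left. Place as left child of doe.
Insert rat: rat > doe → go right; rat > fox → go right; rat > koi → go right. Place as right child of koi.
Insert kit: kit > doe → go right; kit > fox → go right; kit < koi → go left. Place as left child of koi.
Insert ape: ape < doe → go left; ape < bat → go left. Place as left child of bat.
Insert ewe: ewe > doe → go right; ewe < fox → go left. Place as left child of fox.
Insert bee: bee < doe → go left; bee > bat → go right. Place as right child of bat.
Insert eel: eel > doe → go right; eel < fox → go left; eel < ewe → go left. Place as left child of ewe.
Insert ram: ram > doe → go right; ram > fox → go right; ram > koi → go right; ram < rat → go left. Place as left child of rat.
Insert jay: jay > doe → go right; jay > fox → go right; jay < koi → go left; jay < kit → go left. Place as left child of kit.
Insert boa: boa < doe → go left; boa > bat → go right; boa > bee → go right. Place as right child of bee.

The deepest node is ram at depth 4.

4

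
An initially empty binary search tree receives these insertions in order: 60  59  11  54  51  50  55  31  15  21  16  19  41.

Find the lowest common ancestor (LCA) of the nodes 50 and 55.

60: root
59: left child of 60 (depth 1)
11: left child of 59 (depth 2)
54: right child of 11 (depth 3)
51: left child of 54 (depth 4)
50: left child of 51 (depth 5)
55: right child of 54 (depth 4)
31: left child of 50 (depth 6)
15: left child of 31 (depth 7)
21: right child of 15 (depth 8)
16: left child of 21 (depth 9)
19: right child of 16 (depth 10)
41: right child of 31 (depth 7)

Path to 50: 60 → 59 → 11 → 54 → 51 → 50
Path to 55: 60 → 59 → 11 → 54 → 55
The paths share a prefix ending at 54, then split left and right.

54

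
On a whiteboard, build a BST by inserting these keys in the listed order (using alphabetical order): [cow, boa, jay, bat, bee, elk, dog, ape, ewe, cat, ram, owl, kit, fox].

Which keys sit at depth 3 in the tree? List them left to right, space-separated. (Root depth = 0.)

ape bee dog ewe owl

Insert cow: tree is empty, so cow becomes the root.
Insert boa: boa < cow → go left. Place as left child of cow.
Insert jay: jay > cow → go right. Place as right child of cow.
Insert bat: bat < cow → go left; bat < boa → go left. Place as left child of boa.
Insert bee: bee < cow → go left; bee < boa → go left; bee > bat → go right. Place as right child of bat.
Insert elk: elk > cow → go right; elk < jay → go left. Place as left child of jay.
Insert dog: dog > cow → go right; dog < jay → go left; dog < elk → go left. Place as left child of elk.
Insert ape: ape < cow → go left; ape < boa → go left; ape < bat → go left. Place as left child of bat.
Insert ewe: ewe > cow → go right; ewe < jay → go left; ewe > elk → go right. Place as right child of elk.
Insert cat: cat < cow → go left; cat > boa → go right. Place as right child of boa.
Insert ram: ram > cow → go right; ram > jay → go right. Place as right child of jay.
Insert owl: owl > cow → go right; owl > jay → go right; owl < ram → go left. Place as left child of ram.
Insert kit: kit > cow → go right; kit > jay → go right; kit < ram → go left; kit < owl → go left. Place as left child of owl.
Insert fox: fox > cow → go right; fox < jay → go left; fox > elk → go right; fox > ewe → go right. Place as right child of ewe.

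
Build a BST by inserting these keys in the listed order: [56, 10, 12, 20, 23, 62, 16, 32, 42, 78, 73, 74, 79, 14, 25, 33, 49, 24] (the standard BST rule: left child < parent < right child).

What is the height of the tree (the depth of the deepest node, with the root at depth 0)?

7

Insert 56: tree is empty, so 56 becomes the root.
Insert 10: 10 < 56 → go left. Place as left child of 56.
Insert 12: 12 < 56 → go left; 12 > 10 → go right. Place as right child of 10.
Insert 20: 20 < 56 → go left; 20 > 10 → go right; 20 > 12 → go right. Place as right child of 12.
Insert 23: 23 < 56 → go left; 23 > 10 → go right; 23 > 12 → go right; 23 > 20 → go right. Place as right child of 20.
Insert 62: 62 > 56 → go right. Place as right child of 56.
Insert 16: 16 < 56 → go left; 16 > 10 → go right; 16 > 12 → go right; 16 < 20 → go left. Place as left child of 20.
Insert 32: 32 < 56 → go left; 32 > 10 → go right; 32 > 12 → go right; 32 > 20 → go right; 32 > 23 → go right. Place as right child of 23.
Insert 42: 42 < 56 → go left; 42 > 10 → go right; 42 > 12 → go right; 42 > 20 → go right; 42 > 23 → go right; 42 > 32 → go right. Place as right child of 32.
Insert 78: 78 > 56 → go right; 78 > 62 → go right. Place as right child of 62.
Insert 73: 73 > 56 → go right; 73 > 62 → go right; 73 < 78 → go left. Place as left child of 78.
Insert 74: 74 > 56 → go right; 74 > 62 → go right; 74 < 78 → go left; 74 > 73 → go right. Place as right child of 73.
Insert 79: 79 > 56 → go right; 79 > 62 → go right; 79 > 78 → go right. Place as right child of 78.
Insert 14: 14 < 56 → go left; 14 > 10 → go right; 14 > 12 → go right; 14 < 20 → go left; 14 < 16 → go left. Place as left child of 16.
Insert 25: 25 < 56 → go left; 25 > 10 → go right; 25 > 12 → go right; 25 > 20 → go right; 25 > 23 → go right; 25 < 32 → go left. Place as left child of 32.
Insert 33: 33 < 56 → go left; 33 > 10 → go right; 33 > 12 → go right; 33 > 20 → go right; 33 > 23 → go right; 33 > 32 → go right; 33 < 42 → go left. Place as left child of 42.
Insert 49: 49 < 56 → go left; 49 > 10 → go right; 49 > 12 → go right; 49 > 20 → go right; 49 > 23 → go right; 49 > 32 → go right; 49 > 42 → go right. Place as right child of 42.
Insert 24: 24 < 56 → go left; 24 > 10 → go right; 24 > 12 → go right; 24 > 20 → go right; 24 > 23 → go right; 24 < 32 → go left; 24 < 25 → go left. Place as left child of 25.

The deepest node is 33 at depth 7.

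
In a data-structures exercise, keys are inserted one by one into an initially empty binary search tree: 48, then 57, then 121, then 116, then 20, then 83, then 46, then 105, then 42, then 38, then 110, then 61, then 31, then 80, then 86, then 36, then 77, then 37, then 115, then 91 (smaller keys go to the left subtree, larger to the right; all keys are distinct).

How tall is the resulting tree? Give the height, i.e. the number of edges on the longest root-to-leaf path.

7

Resulting structure (node: left, right):
  48: L=20, R=57
  57: L=–, R=121
  121: L=116, R=–
  116: L=83, R=–
  20: L=–, R=46
  83: L=61, R=105
  46: L=42, R=–
  105: L=86, R=110
  42: L=38, R=–
  38: L=31, R=–
  110: L=–, R=115
  61: L=–, R=80
  31: L=–, R=36
  80: L=77, R=–
  86: L=–, R=91
  36: L=–, R=37
  77: L=–, R=–
  37: L=–, R=–
  115: L=–, R=–
  91: L=–, R=–

The deepest node is 77 at depth 7.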